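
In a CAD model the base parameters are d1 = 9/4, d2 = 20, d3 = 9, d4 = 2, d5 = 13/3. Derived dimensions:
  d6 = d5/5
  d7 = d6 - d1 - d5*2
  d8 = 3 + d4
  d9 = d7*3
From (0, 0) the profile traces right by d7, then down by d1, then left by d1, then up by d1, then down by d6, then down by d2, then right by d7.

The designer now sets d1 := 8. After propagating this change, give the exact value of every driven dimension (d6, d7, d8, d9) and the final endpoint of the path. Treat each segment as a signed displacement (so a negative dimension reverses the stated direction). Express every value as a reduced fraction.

Apply edit: d1 := 8
  d6 = d5/5 = 13/15
  d7 = d6 - d1 - d5*2 = -79/5
  d8 = 3 + d4 = 5
  d9 = d7*3 = -237/5
Walk from origin (0, 0):
  seg 1: right by d7 = -79/5 → (-79/5, 0)
  seg 2: down by d1 = 8 → (-79/5, -8)
  seg 3: left by d1 = 8 → (-119/5, -8)
  seg 4: up by d1 = 8 → (-119/5, 0)
  seg 5: down by d6 = 13/15 → (-119/5, -13/15)
  seg 6: down by d2 = 20 → (-119/5, -313/15)
  seg 7: right by d7 = -79/5 → (-198/5, -313/15)

d6 = 13/15
d7 = -79/5
d8 = 5
d9 = -237/5
endpoint = (-198/5, -313/15)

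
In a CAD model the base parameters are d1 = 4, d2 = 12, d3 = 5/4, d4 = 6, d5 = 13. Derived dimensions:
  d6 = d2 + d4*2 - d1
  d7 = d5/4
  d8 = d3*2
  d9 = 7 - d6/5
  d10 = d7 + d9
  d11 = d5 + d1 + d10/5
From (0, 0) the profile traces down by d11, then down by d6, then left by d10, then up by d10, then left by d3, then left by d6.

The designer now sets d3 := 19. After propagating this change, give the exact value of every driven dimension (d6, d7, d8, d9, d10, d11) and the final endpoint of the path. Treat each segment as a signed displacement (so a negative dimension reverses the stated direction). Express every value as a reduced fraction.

Apply edit: d3 := 19
  d6 = d2 + d4*2 - d1 = 20
  d7 = d5/4 = 13/4
  d8 = d3*2 = 38
  d9 = 7 - d6/5 = 3
  d10 = d7 + d9 = 25/4
  d11 = d5 + d1 + d10/5 = 73/4
Walk from origin (0, 0):
  seg 1: down by d11 = 73/4 → (0, -73/4)
  seg 2: down by d6 = 20 → (0, -153/4)
  seg 3: left by d10 = 25/4 → (-25/4, -153/4)
  seg 4: up by d10 = 25/4 → (-25/4, -32)
  seg 5: left by d3 = 19 → (-101/4, -32)
  seg 6: left by d6 = 20 → (-181/4, -32)

d6 = 20
d7 = 13/4
d8 = 38
d9 = 3
d10 = 25/4
d11 = 73/4
endpoint = (-181/4, -32)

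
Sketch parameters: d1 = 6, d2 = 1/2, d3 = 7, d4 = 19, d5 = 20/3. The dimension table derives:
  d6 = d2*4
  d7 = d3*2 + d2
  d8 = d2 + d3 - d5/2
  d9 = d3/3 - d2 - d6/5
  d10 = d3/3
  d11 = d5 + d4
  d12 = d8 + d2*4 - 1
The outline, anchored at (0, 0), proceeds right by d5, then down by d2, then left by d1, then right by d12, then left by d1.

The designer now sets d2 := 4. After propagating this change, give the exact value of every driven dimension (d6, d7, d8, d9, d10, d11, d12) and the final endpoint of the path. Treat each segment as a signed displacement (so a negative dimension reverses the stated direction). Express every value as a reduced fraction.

Apply edit: d2 := 4
  d6 = d2*4 = 16
  d7 = d3*2 + d2 = 18
  d8 = d2 + d3 - d5/2 = 23/3
  d9 = d3/3 - d2 - d6/5 = -73/15
  d10 = d3/3 = 7/3
  d11 = d5 + d4 = 77/3
  d12 = d8 + d2*4 - 1 = 68/3
Walk from origin (0, 0):
  seg 1: right by d5 = 20/3 → (20/3, 0)
  seg 2: down by d2 = 4 → (20/3, -4)
  seg 3: left by d1 = 6 → (2/3, -4)
  seg 4: right by d12 = 68/3 → (70/3, -4)
  seg 5: left by d1 = 6 → (52/3, -4)

d6 = 16
d7 = 18
d8 = 23/3
d9 = -73/15
d10 = 7/3
d11 = 77/3
d12 = 68/3
endpoint = (52/3, -4)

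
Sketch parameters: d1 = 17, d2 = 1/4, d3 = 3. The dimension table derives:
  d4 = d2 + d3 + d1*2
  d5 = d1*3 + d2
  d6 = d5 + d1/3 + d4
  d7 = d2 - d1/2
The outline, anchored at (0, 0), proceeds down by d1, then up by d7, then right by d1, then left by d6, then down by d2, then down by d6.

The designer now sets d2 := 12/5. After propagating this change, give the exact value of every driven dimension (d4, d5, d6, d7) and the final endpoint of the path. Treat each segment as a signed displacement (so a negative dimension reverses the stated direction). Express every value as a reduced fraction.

d4 = 197/5
d5 = 267/5
d6 = 1477/15
d7 = -61/10
endpoint = (-1222/15, -3719/30)

Apply edit: d2 := 12/5
  d4 = d2 + d3 + d1*2 = 197/5
  d5 = d1*3 + d2 = 267/5
  d6 = d5 + d1/3 + d4 = 1477/15
  d7 = d2 - d1/2 = -61/10
Walk from origin (0, 0):
  seg 1: down by d1 = 17 → (0, -17)
  seg 2: up by d7 = -61/10 → (0, -231/10)
  seg 3: right by d1 = 17 → (17, -231/10)
  seg 4: left by d6 = 1477/15 → (-1222/15, -231/10)
  seg 5: down by d2 = 12/5 → (-1222/15, -51/2)
  seg 6: down by d6 = 1477/15 → (-1222/15, -3719/30)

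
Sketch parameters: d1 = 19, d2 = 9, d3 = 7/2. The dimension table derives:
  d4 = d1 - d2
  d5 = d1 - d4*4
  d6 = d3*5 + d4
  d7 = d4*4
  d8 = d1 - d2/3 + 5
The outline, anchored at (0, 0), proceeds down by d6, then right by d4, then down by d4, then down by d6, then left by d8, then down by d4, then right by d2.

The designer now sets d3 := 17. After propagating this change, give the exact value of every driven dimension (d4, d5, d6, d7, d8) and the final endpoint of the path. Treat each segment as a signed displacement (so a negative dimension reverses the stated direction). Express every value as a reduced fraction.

Apply edit: d3 := 17
  d4 = d1 - d2 = 10
  d5 = d1 - d4*4 = -21
  d6 = d3*5 + d4 = 95
  d7 = d4*4 = 40
  d8 = d1 - d2/3 + 5 = 21
Walk from origin (0, 0):
  seg 1: down by d6 = 95 → (0, -95)
  seg 2: right by d4 = 10 → (10, -95)
  seg 3: down by d4 = 10 → (10, -105)
  seg 4: down by d6 = 95 → (10, -200)
  seg 5: left by d8 = 21 → (-11, -200)
  seg 6: down by d4 = 10 → (-11, -210)
  seg 7: right by d2 = 9 → (-2, -210)

d4 = 10
d5 = -21
d6 = 95
d7 = 40
d8 = 21
endpoint = (-2, -210)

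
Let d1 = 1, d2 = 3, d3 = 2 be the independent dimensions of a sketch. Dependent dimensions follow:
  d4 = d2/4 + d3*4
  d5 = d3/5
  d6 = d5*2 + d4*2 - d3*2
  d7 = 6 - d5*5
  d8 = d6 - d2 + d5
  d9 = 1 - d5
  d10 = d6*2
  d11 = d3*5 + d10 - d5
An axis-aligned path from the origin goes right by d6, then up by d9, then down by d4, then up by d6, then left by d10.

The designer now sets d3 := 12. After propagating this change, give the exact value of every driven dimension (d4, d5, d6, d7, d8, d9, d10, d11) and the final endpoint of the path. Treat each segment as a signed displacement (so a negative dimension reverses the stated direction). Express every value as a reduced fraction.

Apply edit: d3 := 12
  d4 = d2/4 + d3*4 = 195/4
  d5 = d3/5 = 12/5
  d6 = d5*2 + d4*2 - d3*2 = 783/10
  d7 = 6 - d5*5 = -6
  d8 = d6 - d2 + d5 = 777/10
  d9 = 1 - d5 = -7/5
  d10 = d6*2 = 783/5
  d11 = d3*5 + d10 - d5 = 1071/5
Walk from origin (0, 0):
  seg 1: right by d6 = 783/10 → (783/10, 0)
  seg 2: up by d9 = -7/5 → (783/10, -7/5)
  seg 3: down by d4 = 195/4 → (783/10, -1003/20)
  seg 4: up by d6 = 783/10 → (783/10, 563/20)
  seg 5: left by d10 = 783/5 → (-783/10, 563/20)

d4 = 195/4
d5 = 12/5
d6 = 783/10
d7 = -6
d8 = 777/10
d9 = -7/5
d10 = 783/5
d11 = 1071/5
endpoint = (-783/10, 563/20)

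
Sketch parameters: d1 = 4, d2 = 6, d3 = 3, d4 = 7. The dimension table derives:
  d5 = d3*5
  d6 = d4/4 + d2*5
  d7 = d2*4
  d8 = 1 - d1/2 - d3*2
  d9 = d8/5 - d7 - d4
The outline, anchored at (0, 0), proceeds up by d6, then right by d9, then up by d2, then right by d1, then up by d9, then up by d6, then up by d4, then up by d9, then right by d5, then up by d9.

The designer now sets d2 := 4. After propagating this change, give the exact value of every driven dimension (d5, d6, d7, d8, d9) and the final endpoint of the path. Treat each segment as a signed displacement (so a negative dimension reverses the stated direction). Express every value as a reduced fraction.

d5 = 15
d6 = 87/4
d7 = 16
d8 = -7
d9 = -122/5
endpoint = (-27/5, -187/10)

Apply edit: d2 := 4
  d5 = d3*5 = 15
  d6 = d4/4 + d2*5 = 87/4
  d7 = d2*4 = 16
  d8 = 1 - d1/2 - d3*2 = -7
  d9 = d8/5 - d7 - d4 = -122/5
Walk from origin (0, 0):
  seg 1: up by d6 = 87/4 → (0, 87/4)
  seg 2: right by d9 = -122/5 → (-122/5, 87/4)
  seg 3: up by d2 = 4 → (-122/5, 103/4)
  seg 4: right by d1 = 4 → (-102/5, 103/4)
  seg 5: up by d9 = -122/5 → (-102/5, 27/20)
  seg 6: up by d6 = 87/4 → (-102/5, 231/10)
  seg 7: up by d4 = 7 → (-102/5, 301/10)
  seg 8: up by d9 = -122/5 → (-102/5, 57/10)
  seg 9: right by d5 = 15 → (-27/5, 57/10)
  seg 10: up by d9 = -122/5 → (-27/5, -187/10)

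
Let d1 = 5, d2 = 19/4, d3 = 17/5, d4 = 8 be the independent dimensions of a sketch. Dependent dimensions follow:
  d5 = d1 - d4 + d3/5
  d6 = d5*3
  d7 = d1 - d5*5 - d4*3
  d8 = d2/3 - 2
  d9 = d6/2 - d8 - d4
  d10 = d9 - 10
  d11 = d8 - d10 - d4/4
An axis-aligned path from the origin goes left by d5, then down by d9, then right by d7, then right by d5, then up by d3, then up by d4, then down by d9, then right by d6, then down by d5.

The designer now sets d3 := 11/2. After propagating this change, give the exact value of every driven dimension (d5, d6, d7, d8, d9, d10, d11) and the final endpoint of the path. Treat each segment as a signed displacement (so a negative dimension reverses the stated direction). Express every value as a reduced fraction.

d5 = -19/10
d6 = -57/10
d7 = -19/2
d8 = -5/12
d9 = -313/30
d10 = -613/30
d11 = 1081/60
endpoint = (-76/5, 544/15)

Apply edit: d3 := 11/2
  d5 = d1 - d4 + d3/5 = -19/10
  d6 = d5*3 = -57/10
  d7 = d1 - d5*5 - d4*3 = -19/2
  d8 = d2/3 - 2 = -5/12
  d9 = d6/2 - d8 - d4 = -313/30
  d10 = d9 - 10 = -613/30
  d11 = d8 - d10 - d4/4 = 1081/60
Walk from origin (0, 0):
  seg 1: left by d5 = -19/10 → (19/10, 0)
  seg 2: down by d9 = -313/30 → (19/10, 313/30)
  seg 3: right by d7 = -19/2 → (-38/5, 313/30)
  seg 4: right by d5 = -19/10 → (-19/2, 313/30)
  seg 5: up by d3 = 11/2 → (-19/2, 239/15)
  seg 6: up by d4 = 8 → (-19/2, 359/15)
  seg 7: down by d9 = -313/30 → (-19/2, 1031/30)
  seg 8: right by d6 = -57/10 → (-76/5, 1031/30)
  seg 9: down by d5 = -19/10 → (-76/5, 544/15)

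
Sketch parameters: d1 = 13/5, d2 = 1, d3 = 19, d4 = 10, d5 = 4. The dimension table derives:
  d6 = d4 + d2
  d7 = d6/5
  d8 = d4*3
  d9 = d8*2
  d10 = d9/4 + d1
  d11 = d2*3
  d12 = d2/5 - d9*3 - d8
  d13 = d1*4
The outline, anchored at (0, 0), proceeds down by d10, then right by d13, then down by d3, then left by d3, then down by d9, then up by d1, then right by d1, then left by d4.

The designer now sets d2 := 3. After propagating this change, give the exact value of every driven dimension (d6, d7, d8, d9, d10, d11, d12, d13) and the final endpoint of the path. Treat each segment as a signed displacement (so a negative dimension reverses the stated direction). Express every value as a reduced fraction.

Apply edit: d2 := 3
  d6 = d4 + d2 = 13
  d7 = d6/5 = 13/5
  d8 = d4*3 = 30
  d9 = d8*2 = 60
  d10 = d9/4 + d1 = 88/5
  d11 = d2*3 = 9
  d12 = d2/5 - d9*3 - d8 = -1047/5
  d13 = d1*4 = 52/5
Walk from origin (0, 0):
  seg 1: down by d10 = 88/5 → (0, -88/5)
  seg 2: right by d13 = 52/5 → (52/5, -88/5)
  seg 3: down by d3 = 19 → (52/5, -183/5)
  seg 4: left by d3 = 19 → (-43/5, -183/5)
  seg 5: down by d9 = 60 → (-43/5, -483/5)
  seg 6: up by d1 = 13/5 → (-43/5, -94)
  seg 7: right by d1 = 13/5 → (-6, -94)
  seg 8: left by d4 = 10 → (-16, -94)

d6 = 13
d7 = 13/5
d8 = 30
d9 = 60
d10 = 88/5
d11 = 9
d12 = -1047/5
d13 = 52/5
endpoint = (-16, -94)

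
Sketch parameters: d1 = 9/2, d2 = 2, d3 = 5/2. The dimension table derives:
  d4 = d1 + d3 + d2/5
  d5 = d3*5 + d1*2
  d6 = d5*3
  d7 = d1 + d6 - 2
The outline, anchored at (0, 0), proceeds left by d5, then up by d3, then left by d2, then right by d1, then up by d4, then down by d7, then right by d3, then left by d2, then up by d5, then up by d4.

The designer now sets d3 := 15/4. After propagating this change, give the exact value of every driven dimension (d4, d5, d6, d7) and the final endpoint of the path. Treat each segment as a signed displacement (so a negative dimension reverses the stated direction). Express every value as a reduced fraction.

d4 = 173/20
d5 = 111/4
d6 = 333/4
d7 = 343/4
endpoint = (-47/2, -739/20)

Apply edit: d3 := 15/4
  d4 = d1 + d3 + d2/5 = 173/20
  d5 = d3*5 + d1*2 = 111/4
  d6 = d5*3 = 333/4
  d7 = d1 + d6 - 2 = 343/4
Walk from origin (0, 0):
  seg 1: left by d5 = 111/4 → (-111/4, 0)
  seg 2: up by d3 = 15/4 → (-111/4, 15/4)
  seg 3: left by d2 = 2 → (-119/4, 15/4)
  seg 4: right by d1 = 9/2 → (-101/4, 15/4)
  seg 5: up by d4 = 173/20 → (-101/4, 62/5)
  seg 6: down by d7 = 343/4 → (-101/4, -1467/20)
  seg 7: right by d3 = 15/4 → (-43/2, -1467/20)
  seg 8: left by d2 = 2 → (-47/2, -1467/20)
  seg 9: up by d5 = 111/4 → (-47/2, -228/5)
  seg 10: up by d4 = 173/20 → (-47/2, -739/20)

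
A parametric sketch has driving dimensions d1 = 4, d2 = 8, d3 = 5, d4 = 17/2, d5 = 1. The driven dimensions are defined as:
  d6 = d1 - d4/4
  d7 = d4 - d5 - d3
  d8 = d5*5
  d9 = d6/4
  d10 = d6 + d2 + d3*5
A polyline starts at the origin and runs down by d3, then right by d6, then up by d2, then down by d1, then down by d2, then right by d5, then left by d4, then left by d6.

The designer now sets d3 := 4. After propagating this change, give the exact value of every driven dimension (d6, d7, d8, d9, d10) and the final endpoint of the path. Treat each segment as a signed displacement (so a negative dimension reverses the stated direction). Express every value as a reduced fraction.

d6 = 15/8
d7 = 7/2
d8 = 5
d9 = 15/32
d10 = 239/8
endpoint = (-15/2, -8)

Apply edit: d3 := 4
  d6 = d1 - d4/4 = 15/8
  d7 = d4 - d5 - d3 = 7/2
  d8 = d5*5 = 5
  d9 = d6/4 = 15/32
  d10 = d6 + d2 + d3*5 = 239/8
Walk from origin (0, 0):
  seg 1: down by d3 = 4 → (0, -4)
  seg 2: right by d6 = 15/8 → (15/8, -4)
  seg 3: up by d2 = 8 → (15/8, 4)
  seg 4: down by d1 = 4 → (15/8, 0)
  seg 5: down by d2 = 8 → (15/8, -8)
  seg 6: right by d5 = 1 → (23/8, -8)
  seg 7: left by d4 = 17/2 → (-45/8, -8)
  seg 8: left by d6 = 15/8 → (-15/2, -8)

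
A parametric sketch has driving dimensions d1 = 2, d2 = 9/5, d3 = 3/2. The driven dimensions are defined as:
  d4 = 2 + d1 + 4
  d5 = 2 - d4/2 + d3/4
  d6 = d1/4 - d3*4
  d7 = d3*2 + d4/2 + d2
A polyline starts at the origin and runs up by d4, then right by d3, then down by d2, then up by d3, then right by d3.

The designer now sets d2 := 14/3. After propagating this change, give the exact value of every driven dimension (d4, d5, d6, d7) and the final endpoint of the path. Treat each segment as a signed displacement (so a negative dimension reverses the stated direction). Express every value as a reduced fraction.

Apply edit: d2 := 14/3
  d4 = 2 + d1 + 4 = 8
  d5 = 2 - d4/2 + d3/4 = -13/8
  d6 = d1/4 - d3*4 = -11/2
  d7 = d3*2 + d4/2 + d2 = 35/3
Walk from origin (0, 0):
  seg 1: up by d4 = 8 → (0, 8)
  seg 2: right by d3 = 3/2 → (3/2, 8)
  seg 3: down by d2 = 14/3 → (3/2, 10/3)
  seg 4: up by d3 = 3/2 → (3/2, 29/6)
  seg 5: right by d3 = 3/2 → (3, 29/6)

d4 = 8
d5 = -13/8
d6 = -11/2
d7 = 35/3
endpoint = (3, 29/6)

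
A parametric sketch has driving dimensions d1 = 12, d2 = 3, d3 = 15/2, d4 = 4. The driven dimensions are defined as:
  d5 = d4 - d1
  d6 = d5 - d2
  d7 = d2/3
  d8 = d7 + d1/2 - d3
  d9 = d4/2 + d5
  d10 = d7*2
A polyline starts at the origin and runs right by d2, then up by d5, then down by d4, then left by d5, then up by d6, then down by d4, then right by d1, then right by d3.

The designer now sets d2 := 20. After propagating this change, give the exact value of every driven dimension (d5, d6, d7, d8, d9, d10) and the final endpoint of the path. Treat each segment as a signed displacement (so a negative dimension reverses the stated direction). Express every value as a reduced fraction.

Apply edit: d2 := 20
  d5 = d4 - d1 = -8
  d6 = d5 - d2 = -28
  d7 = d2/3 = 20/3
  d8 = d7 + d1/2 - d3 = 31/6
  d9 = d4/2 + d5 = -6
  d10 = d7*2 = 40/3
Walk from origin (0, 0):
  seg 1: right by d2 = 20 → (20, 0)
  seg 2: up by d5 = -8 → (20, -8)
  seg 3: down by d4 = 4 → (20, -12)
  seg 4: left by d5 = -8 → (28, -12)
  seg 5: up by d6 = -28 → (28, -40)
  seg 6: down by d4 = 4 → (28, -44)
  seg 7: right by d1 = 12 → (40, -44)
  seg 8: right by d3 = 15/2 → (95/2, -44)

d5 = -8
d6 = -28
d7 = 20/3
d8 = 31/6
d9 = -6
d10 = 40/3
endpoint = (95/2, -44)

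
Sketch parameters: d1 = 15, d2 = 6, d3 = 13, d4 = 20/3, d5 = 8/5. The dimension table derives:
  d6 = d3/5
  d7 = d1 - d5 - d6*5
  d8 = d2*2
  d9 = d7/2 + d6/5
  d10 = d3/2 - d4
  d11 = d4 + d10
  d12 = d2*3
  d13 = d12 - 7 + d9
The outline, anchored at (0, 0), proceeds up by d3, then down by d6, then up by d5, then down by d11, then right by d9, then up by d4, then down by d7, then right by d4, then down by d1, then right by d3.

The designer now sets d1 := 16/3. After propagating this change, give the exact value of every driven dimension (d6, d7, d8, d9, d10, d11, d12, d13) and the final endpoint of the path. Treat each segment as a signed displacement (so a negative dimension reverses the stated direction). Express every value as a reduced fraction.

Apply edit: d1 := 16/3
  d6 = d3/5 = 13/5
  d7 = d1 - d5 - d6*5 = -139/15
  d8 = d2*2 = 12
  d9 = d7/2 + d6/5 = -617/150
  d10 = d3/2 - d4 = -1/6
  d11 = d4 + d10 = 13/2
  d12 = d2*3 = 18
  d13 = d12 - 7 + d9 = 1033/150
Walk from origin (0, 0):
  seg 1: up by d3 = 13 → (0, 13)
  seg 2: down by d6 = 13/5 → (0, 52/5)
  seg 3: up by d5 = 8/5 → (0, 12)
  seg 4: down by d11 = 13/2 → (0, 11/2)
  seg 5: right by d9 = -617/150 → (-617/150, 11/2)
  seg 6: up by d4 = 20/3 → (-617/150, 73/6)
  seg 7: down by d7 = -139/15 → (-617/150, 643/30)
  seg 8: right by d4 = 20/3 → (383/150, 643/30)
  seg 9: down by d1 = 16/3 → (383/150, 161/10)
  seg 10: right by d3 = 13 → (2333/150, 161/10)

d6 = 13/5
d7 = -139/15
d8 = 12
d9 = -617/150
d10 = -1/6
d11 = 13/2
d12 = 18
d13 = 1033/150
endpoint = (2333/150, 161/10)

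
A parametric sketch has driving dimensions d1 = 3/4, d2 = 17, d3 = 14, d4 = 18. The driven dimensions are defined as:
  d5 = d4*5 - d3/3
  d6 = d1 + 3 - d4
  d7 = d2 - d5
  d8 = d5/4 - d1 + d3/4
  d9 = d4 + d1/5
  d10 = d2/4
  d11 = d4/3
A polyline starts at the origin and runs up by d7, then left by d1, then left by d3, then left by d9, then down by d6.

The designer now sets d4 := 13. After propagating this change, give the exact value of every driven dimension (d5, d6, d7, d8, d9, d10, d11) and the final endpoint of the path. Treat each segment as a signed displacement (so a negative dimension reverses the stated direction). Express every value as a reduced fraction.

d5 = 181/3
d6 = -37/4
d7 = -130/3
d8 = 107/6
d9 = 263/20
d10 = 17/4
d11 = 13/3
endpoint = (-279/10, -409/12)

Apply edit: d4 := 13
  d5 = d4*5 - d3/3 = 181/3
  d6 = d1 + 3 - d4 = -37/4
  d7 = d2 - d5 = -130/3
  d8 = d5/4 - d1 + d3/4 = 107/6
  d9 = d4 + d1/5 = 263/20
  d10 = d2/4 = 17/4
  d11 = d4/3 = 13/3
Walk from origin (0, 0):
  seg 1: up by d7 = -130/3 → (0, -130/3)
  seg 2: left by d1 = 3/4 → (-3/4, -130/3)
  seg 3: left by d3 = 14 → (-59/4, -130/3)
  seg 4: left by d9 = 263/20 → (-279/10, -130/3)
  seg 5: down by d6 = -37/4 → (-279/10, -409/12)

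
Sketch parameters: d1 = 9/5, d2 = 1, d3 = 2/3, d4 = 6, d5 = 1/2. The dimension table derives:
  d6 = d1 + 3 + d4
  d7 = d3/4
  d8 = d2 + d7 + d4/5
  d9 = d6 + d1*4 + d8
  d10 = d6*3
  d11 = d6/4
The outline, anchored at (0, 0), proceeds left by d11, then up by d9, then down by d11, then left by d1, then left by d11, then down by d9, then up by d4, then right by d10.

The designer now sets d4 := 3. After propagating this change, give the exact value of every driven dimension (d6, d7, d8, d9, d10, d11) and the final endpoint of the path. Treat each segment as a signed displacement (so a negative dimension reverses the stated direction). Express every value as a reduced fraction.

Apply edit: d4 := 3
  d6 = d1 + 3 + d4 = 39/5
  d7 = d3/4 = 1/6
  d8 = d2 + d7 + d4/5 = 53/30
  d9 = d6 + d1*4 + d8 = 503/30
  d10 = d6*3 = 117/5
  d11 = d6/4 = 39/20
Walk from origin (0, 0):
  seg 1: left by d11 = 39/20 → (-39/20, 0)
  seg 2: up by d9 = 503/30 → (-39/20, 503/30)
  seg 3: down by d11 = 39/20 → (-39/20, 889/60)
  seg 4: left by d1 = 9/5 → (-15/4, 889/60)
  seg 5: left by d11 = 39/20 → (-57/10, 889/60)
  seg 6: down by d9 = 503/30 → (-57/10, -39/20)
  seg 7: up by d4 = 3 → (-57/10, 21/20)
  seg 8: right by d10 = 117/5 → (177/10, 21/20)

d6 = 39/5
d7 = 1/6
d8 = 53/30
d9 = 503/30
d10 = 117/5
d11 = 39/20
endpoint = (177/10, 21/20)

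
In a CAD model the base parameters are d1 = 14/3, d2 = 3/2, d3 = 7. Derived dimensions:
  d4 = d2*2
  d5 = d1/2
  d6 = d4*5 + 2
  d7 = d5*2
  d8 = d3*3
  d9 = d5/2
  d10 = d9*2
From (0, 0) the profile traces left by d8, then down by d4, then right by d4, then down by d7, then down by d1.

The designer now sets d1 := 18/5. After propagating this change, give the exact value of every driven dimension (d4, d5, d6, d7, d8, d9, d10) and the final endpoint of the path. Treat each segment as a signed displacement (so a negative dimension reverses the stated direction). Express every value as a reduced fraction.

Apply edit: d1 := 18/5
  d4 = d2*2 = 3
  d5 = d1/2 = 9/5
  d6 = d4*5 + 2 = 17
  d7 = d5*2 = 18/5
  d8 = d3*3 = 21
  d9 = d5/2 = 9/10
  d10 = d9*2 = 9/5
Walk from origin (0, 0):
  seg 1: left by d8 = 21 → (-21, 0)
  seg 2: down by d4 = 3 → (-21, -3)
  seg 3: right by d4 = 3 → (-18, -3)
  seg 4: down by d7 = 18/5 → (-18, -33/5)
  seg 5: down by d1 = 18/5 → (-18, -51/5)

d4 = 3
d5 = 9/5
d6 = 17
d7 = 18/5
d8 = 21
d9 = 9/10
d10 = 9/5
endpoint = (-18, -51/5)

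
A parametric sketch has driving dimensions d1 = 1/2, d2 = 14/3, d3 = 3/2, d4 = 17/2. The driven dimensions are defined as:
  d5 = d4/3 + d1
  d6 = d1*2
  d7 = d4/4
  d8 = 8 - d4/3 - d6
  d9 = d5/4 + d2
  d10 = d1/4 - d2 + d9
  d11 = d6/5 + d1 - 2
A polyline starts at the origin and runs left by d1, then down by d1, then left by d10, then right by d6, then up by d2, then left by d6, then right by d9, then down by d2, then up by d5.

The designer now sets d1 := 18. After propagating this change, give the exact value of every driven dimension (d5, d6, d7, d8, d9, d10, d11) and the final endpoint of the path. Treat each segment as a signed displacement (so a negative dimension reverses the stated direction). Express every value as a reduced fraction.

d5 = 125/6
d6 = 36
d7 = 17/8
d8 = -185/6
d9 = 79/8
d10 = 233/24
d11 = 116/5
endpoint = (-107/6, 17/6)

Apply edit: d1 := 18
  d5 = d4/3 + d1 = 125/6
  d6 = d1*2 = 36
  d7 = d4/4 = 17/8
  d8 = 8 - d4/3 - d6 = -185/6
  d9 = d5/4 + d2 = 79/8
  d10 = d1/4 - d2 + d9 = 233/24
  d11 = d6/5 + d1 - 2 = 116/5
Walk from origin (0, 0):
  seg 1: left by d1 = 18 → (-18, 0)
  seg 2: down by d1 = 18 → (-18, -18)
  seg 3: left by d10 = 233/24 → (-665/24, -18)
  seg 4: right by d6 = 36 → (199/24, -18)
  seg 5: up by d2 = 14/3 → (199/24, -40/3)
  seg 6: left by d6 = 36 → (-665/24, -40/3)
  seg 7: right by d9 = 79/8 → (-107/6, -40/3)
  seg 8: down by d2 = 14/3 → (-107/6, -18)
  seg 9: up by d5 = 125/6 → (-107/6, 17/6)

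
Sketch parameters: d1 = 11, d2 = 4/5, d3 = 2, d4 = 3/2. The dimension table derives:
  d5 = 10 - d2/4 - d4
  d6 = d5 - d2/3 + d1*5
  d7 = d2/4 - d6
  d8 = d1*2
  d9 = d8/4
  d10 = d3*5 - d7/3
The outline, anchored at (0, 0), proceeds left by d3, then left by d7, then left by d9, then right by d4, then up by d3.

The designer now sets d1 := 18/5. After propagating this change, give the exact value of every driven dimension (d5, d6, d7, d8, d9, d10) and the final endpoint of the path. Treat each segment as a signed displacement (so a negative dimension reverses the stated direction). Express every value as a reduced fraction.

d5 = 83/10
d6 = 781/30
d7 = -155/6
d8 = 36/5
d9 = 9/5
d10 = 335/18
endpoint = (353/15, 2)

Apply edit: d1 := 18/5
  d5 = 10 - d2/4 - d4 = 83/10
  d6 = d5 - d2/3 + d1*5 = 781/30
  d7 = d2/4 - d6 = -155/6
  d8 = d1*2 = 36/5
  d9 = d8/4 = 9/5
  d10 = d3*5 - d7/3 = 335/18
Walk from origin (0, 0):
  seg 1: left by d3 = 2 → (-2, 0)
  seg 2: left by d7 = -155/6 → (143/6, 0)
  seg 3: left by d9 = 9/5 → (661/30, 0)
  seg 4: right by d4 = 3/2 → (353/15, 0)
  seg 5: up by d3 = 2 → (353/15, 2)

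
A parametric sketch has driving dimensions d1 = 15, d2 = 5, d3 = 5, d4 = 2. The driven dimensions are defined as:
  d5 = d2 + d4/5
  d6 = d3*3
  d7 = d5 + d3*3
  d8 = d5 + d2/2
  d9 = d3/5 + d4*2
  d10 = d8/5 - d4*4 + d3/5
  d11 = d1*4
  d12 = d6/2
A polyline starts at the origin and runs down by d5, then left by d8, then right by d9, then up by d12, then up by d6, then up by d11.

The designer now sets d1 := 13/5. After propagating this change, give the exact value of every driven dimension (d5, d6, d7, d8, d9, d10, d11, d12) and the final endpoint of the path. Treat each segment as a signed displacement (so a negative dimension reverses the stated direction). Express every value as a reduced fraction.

Apply edit: d1 := 13/5
  d5 = d2 + d4/5 = 27/5
  d6 = d3*3 = 15
  d7 = d5 + d3*3 = 102/5
  d8 = d5 + d2/2 = 79/10
  d9 = d3/5 + d4*2 = 5
  d10 = d8/5 - d4*4 + d3/5 = -271/50
  d11 = d1*4 = 52/5
  d12 = d6/2 = 15/2
Walk from origin (0, 0):
  seg 1: down by d5 = 27/5 → (0, -27/5)
  seg 2: left by d8 = 79/10 → (-79/10, -27/5)
  seg 3: right by d9 = 5 → (-29/10, -27/5)
  seg 4: up by d12 = 15/2 → (-29/10, 21/10)
  seg 5: up by d6 = 15 → (-29/10, 171/10)
  seg 6: up by d11 = 52/5 → (-29/10, 55/2)

d5 = 27/5
d6 = 15
d7 = 102/5
d8 = 79/10
d9 = 5
d10 = -271/50
d11 = 52/5
d12 = 15/2
endpoint = (-29/10, 55/2)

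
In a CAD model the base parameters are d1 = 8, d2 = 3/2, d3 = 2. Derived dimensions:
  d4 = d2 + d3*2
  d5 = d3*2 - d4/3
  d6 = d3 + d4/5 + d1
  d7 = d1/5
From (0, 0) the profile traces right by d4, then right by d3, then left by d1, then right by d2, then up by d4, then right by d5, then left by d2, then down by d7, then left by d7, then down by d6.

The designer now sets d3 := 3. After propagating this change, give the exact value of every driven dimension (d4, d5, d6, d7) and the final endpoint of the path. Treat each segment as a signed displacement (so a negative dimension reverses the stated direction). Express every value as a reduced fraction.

Apply edit: d3 := 3
  d4 = d2 + d3*2 = 15/2
  d5 = d3*2 - d4/3 = 7/2
  d6 = d3 + d4/5 + d1 = 25/2
  d7 = d1/5 = 8/5
Walk from origin (0, 0):
  seg 1: right by d4 = 15/2 → (15/2, 0)
  seg 2: right by d3 = 3 → (21/2, 0)
  seg 3: left by d1 = 8 → (5/2, 0)
  seg 4: right by d2 = 3/2 → (4, 0)
  seg 5: up by d4 = 15/2 → (4, 15/2)
  seg 6: right by d5 = 7/2 → (15/2, 15/2)
  seg 7: left by d2 = 3/2 → (6, 15/2)
  seg 8: down by d7 = 8/5 → (6, 59/10)
  seg 9: left by d7 = 8/5 → (22/5, 59/10)
  seg 10: down by d6 = 25/2 → (22/5, -33/5)

d4 = 15/2
d5 = 7/2
d6 = 25/2
d7 = 8/5
endpoint = (22/5, -33/5)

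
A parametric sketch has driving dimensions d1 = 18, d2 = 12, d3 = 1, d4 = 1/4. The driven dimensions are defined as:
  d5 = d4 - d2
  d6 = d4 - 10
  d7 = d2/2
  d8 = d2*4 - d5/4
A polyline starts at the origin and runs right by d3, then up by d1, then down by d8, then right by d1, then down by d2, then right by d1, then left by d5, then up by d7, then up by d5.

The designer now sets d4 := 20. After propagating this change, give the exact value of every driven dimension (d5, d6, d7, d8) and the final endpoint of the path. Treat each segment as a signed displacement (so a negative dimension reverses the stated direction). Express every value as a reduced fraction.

d5 = 8
d6 = 10
d7 = 6
d8 = 46
endpoint = (29, -26)

Apply edit: d4 := 20
  d5 = d4 - d2 = 8
  d6 = d4 - 10 = 10
  d7 = d2/2 = 6
  d8 = d2*4 - d5/4 = 46
Walk from origin (0, 0):
  seg 1: right by d3 = 1 → (1, 0)
  seg 2: up by d1 = 18 → (1, 18)
  seg 3: down by d8 = 46 → (1, -28)
  seg 4: right by d1 = 18 → (19, -28)
  seg 5: down by d2 = 12 → (19, -40)
  seg 6: right by d1 = 18 → (37, -40)
  seg 7: left by d5 = 8 → (29, -40)
  seg 8: up by d7 = 6 → (29, -34)
  seg 9: up by d5 = 8 → (29, -26)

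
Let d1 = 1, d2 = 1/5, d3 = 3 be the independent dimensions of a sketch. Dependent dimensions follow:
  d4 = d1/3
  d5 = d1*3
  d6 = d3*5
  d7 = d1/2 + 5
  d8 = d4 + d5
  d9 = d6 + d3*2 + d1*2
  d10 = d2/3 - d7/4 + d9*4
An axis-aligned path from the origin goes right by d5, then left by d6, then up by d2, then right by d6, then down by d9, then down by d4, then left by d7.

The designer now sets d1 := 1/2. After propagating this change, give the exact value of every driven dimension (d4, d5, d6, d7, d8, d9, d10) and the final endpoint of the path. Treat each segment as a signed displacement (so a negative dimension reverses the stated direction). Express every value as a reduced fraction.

d4 = 1/6
d5 = 3/2
d6 = 15
d7 = 21/4
d8 = 5/3
d9 = 22
d10 = 20821/240
endpoint = (-15/4, -659/30)

Apply edit: d1 := 1/2
  d4 = d1/3 = 1/6
  d5 = d1*3 = 3/2
  d6 = d3*5 = 15
  d7 = d1/2 + 5 = 21/4
  d8 = d4 + d5 = 5/3
  d9 = d6 + d3*2 + d1*2 = 22
  d10 = d2/3 - d7/4 + d9*4 = 20821/240
Walk from origin (0, 0):
  seg 1: right by d5 = 3/2 → (3/2, 0)
  seg 2: left by d6 = 15 → (-27/2, 0)
  seg 3: up by d2 = 1/5 → (-27/2, 1/5)
  seg 4: right by d6 = 15 → (3/2, 1/5)
  seg 5: down by d9 = 22 → (3/2, -109/5)
  seg 6: down by d4 = 1/6 → (3/2, -659/30)
  seg 7: left by d7 = 21/4 → (-15/4, -659/30)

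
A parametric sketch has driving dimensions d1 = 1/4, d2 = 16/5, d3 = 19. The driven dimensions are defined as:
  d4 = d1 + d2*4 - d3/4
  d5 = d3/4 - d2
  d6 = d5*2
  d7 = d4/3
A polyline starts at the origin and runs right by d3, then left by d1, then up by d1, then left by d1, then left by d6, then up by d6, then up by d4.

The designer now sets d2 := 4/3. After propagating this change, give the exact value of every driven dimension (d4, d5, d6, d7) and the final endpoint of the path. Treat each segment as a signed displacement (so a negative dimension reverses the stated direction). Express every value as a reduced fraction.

d4 = 5/6
d5 = 41/12
d6 = 41/6
d7 = 5/18
endpoint = (35/3, 95/12)

Apply edit: d2 := 4/3
  d4 = d1 + d2*4 - d3/4 = 5/6
  d5 = d3/4 - d2 = 41/12
  d6 = d5*2 = 41/6
  d7 = d4/3 = 5/18
Walk from origin (0, 0):
  seg 1: right by d3 = 19 → (19, 0)
  seg 2: left by d1 = 1/4 → (75/4, 0)
  seg 3: up by d1 = 1/4 → (75/4, 1/4)
  seg 4: left by d1 = 1/4 → (37/2, 1/4)
  seg 5: left by d6 = 41/6 → (35/3, 1/4)
  seg 6: up by d6 = 41/6 → (35/3, 85/12)
  seg 7: up by d4 = 5/6 → (35/3, 95/12)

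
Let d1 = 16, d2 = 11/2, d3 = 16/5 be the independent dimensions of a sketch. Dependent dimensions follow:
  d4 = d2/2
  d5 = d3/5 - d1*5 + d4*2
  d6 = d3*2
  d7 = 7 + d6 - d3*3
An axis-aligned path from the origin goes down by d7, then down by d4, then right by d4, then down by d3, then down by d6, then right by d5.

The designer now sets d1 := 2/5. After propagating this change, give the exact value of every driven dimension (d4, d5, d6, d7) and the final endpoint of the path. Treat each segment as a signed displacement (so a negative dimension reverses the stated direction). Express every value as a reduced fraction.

Apply edit: d1 := 2/5
  d4 = d2/2 = 11/4
  d5 = d3/5 - d1*5 + d4*2 = 207/50
  d6 = d3*2 = 32/5
  d7 = 7 + d6 - d3*3 = 19/5
Walk from origin (0, 0):
  seg 1: down by d7 = 19/5 → (0, -19/5)
  seg 2: down by d4 = 11/4 → (0, -131/20)
  seg 3: right by d4 = 11/4 → (11/4, -131/20)
  seg 4: down by d3 = 16/5 → (11/4, -39/4)
  seg 5: down by d6 = 32/5 → (11/4, -323/20)
  seg 6: right by d5 = 207/50 → (689/100, -323/20)

d4 = 11/4
d5 = 207/50
d6 = 32/5
d7 = 19/5
endpoint = (689/100, -323/20)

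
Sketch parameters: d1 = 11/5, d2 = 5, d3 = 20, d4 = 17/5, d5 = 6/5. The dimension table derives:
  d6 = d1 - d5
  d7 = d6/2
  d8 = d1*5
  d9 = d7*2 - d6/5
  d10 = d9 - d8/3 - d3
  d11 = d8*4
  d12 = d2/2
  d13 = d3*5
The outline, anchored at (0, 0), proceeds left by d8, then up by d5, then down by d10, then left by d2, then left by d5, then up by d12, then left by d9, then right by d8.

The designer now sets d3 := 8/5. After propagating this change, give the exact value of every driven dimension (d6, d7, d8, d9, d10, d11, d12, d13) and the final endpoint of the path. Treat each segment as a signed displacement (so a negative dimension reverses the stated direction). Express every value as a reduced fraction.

d6 = 1
d7 = 1/2
d8 = 11
d9 = 4/5
d10 = -67/15
d11 = 44
d12 = 5/2
d13 = 8
endpoint = (-7, 49/6)

Apply edit: d3 := 8/5
  d6 = d1 - d5 = 1
  d7 = d6/2 = 1/2
  d8 = d1*5 = 11
  d9 = d7*2 - d6/5 = 4/5
  d10 = d9 - d8/3 - d3 = -67/15
  d11 = d8*4 = 44
  d12 = d2/2 = 5/2
  d13 = d3*5 = 8
Walk from origin (0, 0):
  seg 1: left by d8 = 11 → (-11, 0)
  seg 2: up by d5 = 6/5 → (-11, 6/5)
  seg 3: down by d10 = -67/15 → (-11, 17/3)
  seg 4: left by d2 = 5 → (-16, 17/3)
  seg 5: left by d5 = 6/5 → (-86/5, 17/3)
  seg 6: up by d12 = 5/2 → (-86/5, 49/6)
  seg 7: left by d9 = 4/5 → (-18, 49/6)
  seg 8: right by d8 = 11 → (-7, 49/6)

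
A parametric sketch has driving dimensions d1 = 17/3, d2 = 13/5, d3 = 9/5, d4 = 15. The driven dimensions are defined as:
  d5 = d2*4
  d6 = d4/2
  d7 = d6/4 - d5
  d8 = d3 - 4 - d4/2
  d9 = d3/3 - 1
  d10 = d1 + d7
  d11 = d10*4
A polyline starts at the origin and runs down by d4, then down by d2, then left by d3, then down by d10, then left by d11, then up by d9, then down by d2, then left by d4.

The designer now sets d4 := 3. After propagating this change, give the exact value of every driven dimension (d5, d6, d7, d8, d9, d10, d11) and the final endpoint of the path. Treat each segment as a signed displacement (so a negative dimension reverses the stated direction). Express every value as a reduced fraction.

Apply edit: d4 := 3
  d5 = d2*4 = 52/5
  d6 = d4/2 = 3/2
  d7 = d6/4 - d5 = -401/40
  d8 = d3 - 4 - d4/2 = -37/10
  d9 = d3/3 - 1 = -2/5
  d10 = d1 + d7 = -523/120
  d11 = d10*4 = -523/30
Walk from origin (0, 0):
  seg 1: down by d4 = 3 → (0, -3)
  seg 2: down by d2 = 13/5 → (0, -28/5)
  seg 3: left by d3 = 9/5 → (-9/5, -28/5)
  seg 4: down by d10 = -523/120 → (-9/5, -149/120)
  seg 5: left by d11 = -523/30 → (469/30, -149/120)
  seg 6: up by d9 = -2/5 → (469/30, -197/120)
  seg 7: down by d2 = 13/5 → (469/30, -509/120)
  seg 8: left by d4 = 3 → (379/30, -509/120)

d5 = 52/5
d6 = 3/2
d7 = -401/40
d8 = -37/10
d9 = -2/5
d10 = -523/120
d11 = -523/30
endpoint = (379/30, -509/120)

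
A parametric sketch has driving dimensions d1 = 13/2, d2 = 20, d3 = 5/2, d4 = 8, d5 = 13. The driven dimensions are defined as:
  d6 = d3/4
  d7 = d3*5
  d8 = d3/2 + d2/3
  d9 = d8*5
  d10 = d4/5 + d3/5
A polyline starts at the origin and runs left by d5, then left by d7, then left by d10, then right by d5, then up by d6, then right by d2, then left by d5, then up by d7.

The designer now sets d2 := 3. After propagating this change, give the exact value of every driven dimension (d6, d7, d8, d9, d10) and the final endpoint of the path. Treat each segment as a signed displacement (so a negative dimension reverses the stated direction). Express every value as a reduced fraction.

d6 = 5/8
d7 = 25/2
d8 = 9/4
d9 = 45/4
d10 = 21/10
endpoint = (-123/5, 105/8)

Apply edit: d2 := 3
  d6 = d3/4 = 5/8
  d7 = d3*5 = 25/2
  d8 = d3/2 + d2/3 = 9/4
  d9 = d8*5 = 45/4
  d10 = d4/5 + d3/5 = 21/10
Walk from origin (0, 0):
  seg 1: left by d5 = 13 → (-13, 0)
  seg 2: left by d7 = 25/2 → (-51/2, 0)
  seg 3: left by d10 = 21/10 → (-138/5, 0)
  seg 4: right by d5 = 13 → (-73/5, 0)
  seg 5: up by d6 = 5/8 → (-73/5, 5/8)
  seg 6: right by d2 = 3 → (-58/5, 5/8)
  seg 7: left by d5 = 13 → (-123/5, 5/8)
  seg 8: up by d7 = 25/2 → (-123/5, 105/8)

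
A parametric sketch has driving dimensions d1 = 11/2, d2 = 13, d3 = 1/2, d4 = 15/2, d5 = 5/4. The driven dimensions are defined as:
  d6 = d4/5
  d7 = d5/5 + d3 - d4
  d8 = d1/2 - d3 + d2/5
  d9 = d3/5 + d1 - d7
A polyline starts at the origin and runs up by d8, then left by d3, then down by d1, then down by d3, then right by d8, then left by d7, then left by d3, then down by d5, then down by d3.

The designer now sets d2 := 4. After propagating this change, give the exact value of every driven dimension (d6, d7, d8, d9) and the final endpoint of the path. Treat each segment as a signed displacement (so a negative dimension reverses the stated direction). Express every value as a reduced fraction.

d6 = 3/2
d7 = -27/4
d8 = 61/20
d9 = 247/20
endpoint = (44/5, -47/10)

Apply edit: d2 := 4
  d6 = d4/5 = 3/2
  d7 = d5/5 + d3 - d4 = -27/4
  d8 = d1/2 - d3 + d2/5 = 61/20
  d9 = d3/5 + d1 - d7 = 247/20
Walk from origin (0, 0):
  seg 1: up by d8 = 61/20 → (0, 61/20)
  seg 2: left by d3 = 1/2 → (-1/2, 61/20)
  seg 3: down by d1 = 11/2 → (-1/2, -49/20)
  seg 4: down by d3 = 1/2 → (-1/2, -59/20)
  seg 5: right by d8 = 61/20 → (51/20, -59/20)
  seg 6: left by d7 = -27/4 → (93/10, -59/20)
  seg 7: left by d3 = 1/2 → (44/5, -59/20)
  seg 8: down by d5 = 5/4 → (44/5, -21/5)
  seg 9: down by d3 = 1/2 → (44/5, -47/10)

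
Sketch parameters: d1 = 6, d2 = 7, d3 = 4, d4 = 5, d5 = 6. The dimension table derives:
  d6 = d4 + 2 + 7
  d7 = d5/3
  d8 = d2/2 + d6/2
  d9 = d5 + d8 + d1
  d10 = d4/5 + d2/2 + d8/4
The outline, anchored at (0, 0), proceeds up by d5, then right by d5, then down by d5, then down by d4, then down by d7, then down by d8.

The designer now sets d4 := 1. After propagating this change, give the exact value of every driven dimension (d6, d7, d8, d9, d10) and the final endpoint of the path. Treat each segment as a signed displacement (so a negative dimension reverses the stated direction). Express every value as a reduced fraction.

d6 = 10
d7 = 2
d8 = 17/2
d9 = 41/2
d10 = 233/40
endpoint = (6, -23/2)

Apply edit: d4 := 1
  d6 = d4 + 2 + 7 = 10
  d7 = d5/3 = 2
  d8 = d2/2 + d6/2 = 17/2
  d9 = d5 + d8 + d1 = 41/2
  d10 = d4/5 + d2/2 + d8/4 = 233/40
Walk from origin (0, 0):
  seg 1: up by d5 = 6 → (0, 6)
  seg 2: right by d5 = 6 → (6, 6)
  seg 3: down by d5 = 6 → (6, 0)
  seg 4: down by d4 = 1 → (6, -1)
  seg 5: down by d7 = 2 → (6, -3)
  seg 6: down by d8 = 17/2 → (6, -23/2)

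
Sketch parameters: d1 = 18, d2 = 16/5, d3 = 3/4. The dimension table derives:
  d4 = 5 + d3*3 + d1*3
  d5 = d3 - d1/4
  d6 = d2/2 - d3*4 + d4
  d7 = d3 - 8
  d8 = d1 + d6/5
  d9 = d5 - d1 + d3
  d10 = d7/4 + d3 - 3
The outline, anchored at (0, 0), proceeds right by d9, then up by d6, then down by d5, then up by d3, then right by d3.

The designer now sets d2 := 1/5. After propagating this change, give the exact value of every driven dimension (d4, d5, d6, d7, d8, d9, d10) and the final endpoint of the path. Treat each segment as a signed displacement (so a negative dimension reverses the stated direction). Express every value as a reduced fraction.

Apply edit: d2 := 1/5
  d4 = 5 + d3*3 + d1*3 = 245/4
  d5 = d3 - d1/4 = -15/4
  d6 = d2/2 - d3*4 + d4 = 1167/20
  d7 = d3 - 8 = -29/4
  d8 = d1 + d6/5 = 2967/100
  d9 = d5 - d1 + d3 = -21
  d10 = d7/4 + d3 - 3 = -65/16
Walk from origin (0, 0):
  seg 1: right by d9 = -21 → (-21, 0)
  seg 2: up by d6 = 1167/20 → (-21, 1167/20)
  seg 3: down by d5 = -15/4 → (-21, 621/10)
  seg 4: up by d3 = 3/4 → (-21, 1257/20)
  seg 5: right by d3 = 3/4 → (-81/4, 1257/20)

d4 = 245/4
d5 = -15/4
d6 = 1167/20
d7 = -29/4
d8 = 2967/100
d9 = -21
d10 = -65/16
endpoint = (-81/4, 1257/20)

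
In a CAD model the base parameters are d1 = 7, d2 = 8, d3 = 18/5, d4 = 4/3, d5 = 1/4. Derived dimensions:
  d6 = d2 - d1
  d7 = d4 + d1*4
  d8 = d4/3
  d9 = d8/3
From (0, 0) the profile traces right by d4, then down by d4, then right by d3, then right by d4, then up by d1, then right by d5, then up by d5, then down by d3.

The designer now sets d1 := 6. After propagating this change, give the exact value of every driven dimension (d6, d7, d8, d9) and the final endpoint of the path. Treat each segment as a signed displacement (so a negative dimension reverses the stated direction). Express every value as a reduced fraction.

d6 = 2
d7 = 76/3
d8 = 4/9
d9 = 4/27
endpoint = (391/60, 79/60)

Apply edit: d1 := 6
  d6 = d2 - d1 = 2
  d7 = d4 + d1*4 = 76/3
  d8 = d4/3 = 4/9
  d9 = d8/3 = 4/27
Walk from origin (0, 0):
  seg 1: right by d4 = 4/3 → (4/3, 0)
  seg 2: down by d4 = 4/3 → (4/3, -4/3)
  seg 3: right by d3 = 18/5 → (74/15, -4/3)
  seg 4: right by d4 = 4/3 → (94/15, -4/3)
  seg 5: up by d1 = 6 → (94/15, 14/3)
  seg 6: right by d5 = 1/4 → (391/60, 14/3)
  seg 7: up by d5 = 1/4 → (391/60, 59/12)
  seg 8: down by d3 = 18/5 → (391/60, 79/60)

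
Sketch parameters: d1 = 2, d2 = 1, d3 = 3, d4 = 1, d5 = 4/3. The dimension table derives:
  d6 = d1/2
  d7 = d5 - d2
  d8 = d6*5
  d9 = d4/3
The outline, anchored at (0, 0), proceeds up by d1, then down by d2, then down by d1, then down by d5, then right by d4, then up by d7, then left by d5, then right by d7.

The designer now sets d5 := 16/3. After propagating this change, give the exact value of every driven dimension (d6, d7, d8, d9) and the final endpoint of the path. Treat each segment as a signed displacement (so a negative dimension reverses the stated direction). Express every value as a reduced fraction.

d6 = 1
d7 = 13/3
d8 = 5
d9 = 1/3
endpoint = (0, -2)

Apply edit: d5 := 16/3
  d6 = d1/2 = 1
  d7 = d5 - d2 = 13/3
  d8 = d6*5 = 5
  d9 = d4/3 = 1/3
Walk from origin (0, 0):
  seg 1: up by d1 = 2 → (0, 2)
  seg 2: down by d2 = 1 → (0, 1)
  seg 3: down by d1 = 2 → (0, -1)
  seg 4: down by d5 = 16/3 → (0, -19/3)
  seg 5: right by d4 = 1 → (1, -19/3)
  seg 6: up by d7 = 13/3 → (1, -2)
  seg 7: left by d5 = 16/3 → (-13/3, -2)
  seg 8: right by d7 = 13/3 → (0, -2)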